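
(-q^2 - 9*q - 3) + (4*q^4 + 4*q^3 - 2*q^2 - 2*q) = 4*q^4 + 4*q^3 - 3*q^2 - 11*q - 3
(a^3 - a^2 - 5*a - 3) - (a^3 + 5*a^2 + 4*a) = -6*a^2 - 9*a - 3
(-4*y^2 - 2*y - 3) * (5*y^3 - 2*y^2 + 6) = -20*y^5 - 2*y^4 - 11*y^3 - 18*y^2 - 12*y - 18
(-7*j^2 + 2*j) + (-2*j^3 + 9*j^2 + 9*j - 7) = -2*j^3 + 2*j^2 + 11*j - 7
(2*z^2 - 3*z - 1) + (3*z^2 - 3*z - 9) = 5*z^2 - 6*z - 10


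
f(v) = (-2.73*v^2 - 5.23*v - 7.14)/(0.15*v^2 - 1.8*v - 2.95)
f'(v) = (1.8 - 0.3*v)*(-2.73*v^2 - 5.23*v - 7.14)/(0.15*v^2 - 1.8*v - 2.95)^2 + (-5.46*v - 5.23)/(0.15*v^2 - 1.8*v - 2.95) = (5.6985*v^2 + 18.249*v + 2.5765)/(0.0225*v^4 - 0.54*v^3 + 2.355*v^2 + 10.62*v + 8.7025)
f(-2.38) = -4.65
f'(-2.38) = -1.80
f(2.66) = 6.05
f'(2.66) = 2.05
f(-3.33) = -4.25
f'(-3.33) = 0.23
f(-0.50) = 2.59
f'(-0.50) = -1.26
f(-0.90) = 3.84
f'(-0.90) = -6.32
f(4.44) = 10.54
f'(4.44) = 3.07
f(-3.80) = -4.41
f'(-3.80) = 0.42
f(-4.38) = -4.69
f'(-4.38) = 0.52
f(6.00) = 16.38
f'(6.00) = 4.55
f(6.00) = 16.38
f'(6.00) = 4.55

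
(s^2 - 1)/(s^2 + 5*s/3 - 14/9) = 9*(s^2 - 1)/(9*s^2 + 15*s - 14)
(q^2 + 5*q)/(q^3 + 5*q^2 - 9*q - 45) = q/(q^2 - 9)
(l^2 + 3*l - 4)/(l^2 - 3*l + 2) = (l + 4)/(l - 2)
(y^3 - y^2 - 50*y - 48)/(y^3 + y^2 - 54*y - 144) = (y + 1)/(y + 3)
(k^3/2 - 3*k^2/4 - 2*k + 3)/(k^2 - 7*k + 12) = (2*k^3 - 3*k^2 - 8*k + 12)/(4*(k^2 - 7*k + 12))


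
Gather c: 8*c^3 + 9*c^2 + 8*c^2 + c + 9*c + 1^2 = 8*c^3 + 17*c^2 + 10*c + 1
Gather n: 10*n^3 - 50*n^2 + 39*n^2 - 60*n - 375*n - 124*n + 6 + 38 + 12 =10*n^3 - 11*n^2 - 559*n + 56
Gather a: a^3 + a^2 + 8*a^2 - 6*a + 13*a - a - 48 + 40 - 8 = a^3 + 9*a^2 + 6*a - 16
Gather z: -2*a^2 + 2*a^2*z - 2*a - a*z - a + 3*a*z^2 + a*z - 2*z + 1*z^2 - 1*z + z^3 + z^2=-2*a^2 - 3*a + z^3 + z^2*(3*a + 2) + z*(2*a^2 - 3)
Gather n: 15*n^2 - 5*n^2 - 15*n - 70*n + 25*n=10*n^2 - 60*n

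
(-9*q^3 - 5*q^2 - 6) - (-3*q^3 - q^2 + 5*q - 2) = -6*q^3 - 4*q^2 - 5*q - 4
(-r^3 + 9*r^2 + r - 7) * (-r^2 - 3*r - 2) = r^5 - 6*r^4 - 26*r^3 - 14*r^2 + 19*r + 14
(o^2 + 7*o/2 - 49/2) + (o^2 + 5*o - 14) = 2*o^2 + 17*o/2 - 77/2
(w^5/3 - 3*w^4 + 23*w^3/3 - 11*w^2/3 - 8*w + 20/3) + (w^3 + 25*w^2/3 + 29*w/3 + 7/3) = w^5/3 - 3*w^4 + 26*w^3/3 + 14*w^2/3 + 5*w/3 + 9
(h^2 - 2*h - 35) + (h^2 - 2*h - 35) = 2*h^2 - 4*h - 70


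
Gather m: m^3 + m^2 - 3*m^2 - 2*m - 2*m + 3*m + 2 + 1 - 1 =m^3 - 2*m^2 - m + 2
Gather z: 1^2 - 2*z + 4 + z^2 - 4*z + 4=z^2 - 6*z + 9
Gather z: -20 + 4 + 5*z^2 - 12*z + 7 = 5*z^2 - 12*z - 9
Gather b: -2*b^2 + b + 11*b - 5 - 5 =-2*b^2 + 12*b - 10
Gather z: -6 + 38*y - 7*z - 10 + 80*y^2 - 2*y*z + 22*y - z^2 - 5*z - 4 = 80*y^2 + 60*y - z^2 + z*(-2*y - 12) - 20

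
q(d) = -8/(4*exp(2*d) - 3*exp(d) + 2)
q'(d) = -8*(-8*exp(2*d) + 3*exp(d))/(4*exp(2*d) - 3*exp(d) + 2)^2 = (64*exp(d) - 24)*exp(d)/(4*exp(2*d) - 3*exp(d) + 2)^2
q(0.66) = -0.72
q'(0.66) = 1.55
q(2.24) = -0.02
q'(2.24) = 0.05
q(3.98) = -0.00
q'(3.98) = 0.00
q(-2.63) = -4.43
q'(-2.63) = -0.43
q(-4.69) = -4.06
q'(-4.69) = -0.06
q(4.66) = -0.00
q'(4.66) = 0.00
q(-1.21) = -5.48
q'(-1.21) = -0.69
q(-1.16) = -5.51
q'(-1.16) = -0.58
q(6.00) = 0.00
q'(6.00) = 0.00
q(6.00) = 0.00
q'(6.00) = 0.00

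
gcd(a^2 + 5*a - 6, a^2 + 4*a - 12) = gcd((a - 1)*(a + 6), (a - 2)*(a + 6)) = a + 6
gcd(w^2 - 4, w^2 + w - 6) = w - 2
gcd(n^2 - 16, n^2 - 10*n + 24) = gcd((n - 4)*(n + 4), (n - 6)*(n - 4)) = n - 4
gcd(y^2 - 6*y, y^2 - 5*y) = y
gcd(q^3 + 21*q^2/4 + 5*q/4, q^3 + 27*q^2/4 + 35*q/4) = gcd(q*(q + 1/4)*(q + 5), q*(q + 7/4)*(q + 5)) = q^2 + 5*q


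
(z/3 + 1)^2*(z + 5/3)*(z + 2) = z^4/9 + 29*z^3/27 + 103*z^2/27 + 53*z/9 + 10/3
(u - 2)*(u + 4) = u^2 + 2*u - 8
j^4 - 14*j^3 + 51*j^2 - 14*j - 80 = (j - 8)*(j - 5)*(j - 2)*(j + 1)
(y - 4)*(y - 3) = y^2 - 7*y + 12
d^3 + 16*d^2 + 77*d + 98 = (d + 2)*(d + 7)^2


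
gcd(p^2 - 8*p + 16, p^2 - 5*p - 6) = 1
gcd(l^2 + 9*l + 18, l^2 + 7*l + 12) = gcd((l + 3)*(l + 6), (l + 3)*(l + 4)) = l + 3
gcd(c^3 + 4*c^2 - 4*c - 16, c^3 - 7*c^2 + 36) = c + 2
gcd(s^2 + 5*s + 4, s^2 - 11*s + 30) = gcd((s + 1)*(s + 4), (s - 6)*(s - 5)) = 1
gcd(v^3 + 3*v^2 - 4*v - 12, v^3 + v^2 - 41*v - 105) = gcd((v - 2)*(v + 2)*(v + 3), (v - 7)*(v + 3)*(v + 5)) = v + 3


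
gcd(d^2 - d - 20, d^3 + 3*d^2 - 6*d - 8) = d + 4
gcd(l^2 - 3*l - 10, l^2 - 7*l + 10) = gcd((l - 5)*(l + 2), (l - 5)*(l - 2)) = l - 5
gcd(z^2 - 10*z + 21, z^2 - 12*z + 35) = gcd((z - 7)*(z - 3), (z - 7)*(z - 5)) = z - 7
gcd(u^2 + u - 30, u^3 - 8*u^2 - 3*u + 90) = u - 5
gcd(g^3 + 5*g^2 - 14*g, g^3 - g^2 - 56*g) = g^2 + 7*g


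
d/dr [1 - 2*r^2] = -4*r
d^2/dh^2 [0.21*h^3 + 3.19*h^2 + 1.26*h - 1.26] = 1.26*h + 6.38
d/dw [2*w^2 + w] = 4*w + 1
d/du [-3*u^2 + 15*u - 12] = 15 - 6*u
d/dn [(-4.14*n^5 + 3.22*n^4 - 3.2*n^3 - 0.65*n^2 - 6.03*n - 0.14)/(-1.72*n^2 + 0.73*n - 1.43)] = (21.3624*n^6 - 23.1656*n^5 + 42.1568*n^4 - 23.0904*n^3 + 2.8819*n^2 + 1.3774*n + 8.7251)/(2.9584*n^4 - 2.5112*n^3 + 5.4521*n^2 - 2.0878*n + 2.0449)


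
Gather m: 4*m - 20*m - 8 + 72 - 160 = -16*m - 96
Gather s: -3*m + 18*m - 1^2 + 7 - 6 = 15*m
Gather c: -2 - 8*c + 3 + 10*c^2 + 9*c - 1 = 10*c^2 + c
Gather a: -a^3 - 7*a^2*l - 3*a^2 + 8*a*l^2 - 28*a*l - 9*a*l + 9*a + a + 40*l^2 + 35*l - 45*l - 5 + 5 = -a^3 + a^2*(-7*l - 3) + a*(8*l^2 - 37*l + 10) + 40*l^2 - 10*l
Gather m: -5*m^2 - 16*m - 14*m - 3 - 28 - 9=-5*m^2 - 30*m - 40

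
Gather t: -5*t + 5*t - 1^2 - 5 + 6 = 0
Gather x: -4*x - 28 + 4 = -4*x - 24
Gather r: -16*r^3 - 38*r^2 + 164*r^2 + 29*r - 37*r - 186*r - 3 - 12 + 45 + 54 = -16*r^3 + 126*r^2 - 194*r + 84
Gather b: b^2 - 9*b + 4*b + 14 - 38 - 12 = b^2 - 5*b - 36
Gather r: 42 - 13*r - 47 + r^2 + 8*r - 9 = r^2 - 5*r - 14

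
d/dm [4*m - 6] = 4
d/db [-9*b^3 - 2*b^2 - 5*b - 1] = -27*b^2 - 4*b - 5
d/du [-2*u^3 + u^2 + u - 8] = -6*u^2 + 2*u + 1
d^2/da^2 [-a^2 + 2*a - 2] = -2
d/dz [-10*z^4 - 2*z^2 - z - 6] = -40*z^3 - 4*z - 1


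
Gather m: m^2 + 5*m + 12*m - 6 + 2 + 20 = m^2 + 17*m + 16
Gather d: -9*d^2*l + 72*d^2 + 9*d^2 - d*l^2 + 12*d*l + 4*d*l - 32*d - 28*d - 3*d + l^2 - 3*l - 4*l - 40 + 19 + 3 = d^2*(81 - 9*l) + d*(-l^2 + 16*l - 63) + l^2 - 7*l - 18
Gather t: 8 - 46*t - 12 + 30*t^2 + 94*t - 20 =30*t^2 + 48*t - 24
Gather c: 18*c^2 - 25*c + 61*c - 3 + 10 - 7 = 18*c^2 + 36*c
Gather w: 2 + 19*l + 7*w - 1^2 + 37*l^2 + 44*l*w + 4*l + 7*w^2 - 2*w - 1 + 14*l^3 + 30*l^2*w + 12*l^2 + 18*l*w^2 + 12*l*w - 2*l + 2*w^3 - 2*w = 14*l^3 + 49*l^2 + 21*l + 2*w^3 + w^2*(18*l + 7) + w*(30*l^2 + 56*l + 3)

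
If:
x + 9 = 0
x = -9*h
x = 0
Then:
No Solution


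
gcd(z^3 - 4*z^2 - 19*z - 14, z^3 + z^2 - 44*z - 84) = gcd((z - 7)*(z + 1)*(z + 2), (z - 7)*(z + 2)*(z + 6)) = z^2 - 5*z - 14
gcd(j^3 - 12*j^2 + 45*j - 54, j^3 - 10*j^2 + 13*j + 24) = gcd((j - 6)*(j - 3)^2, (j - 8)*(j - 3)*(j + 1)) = j - 3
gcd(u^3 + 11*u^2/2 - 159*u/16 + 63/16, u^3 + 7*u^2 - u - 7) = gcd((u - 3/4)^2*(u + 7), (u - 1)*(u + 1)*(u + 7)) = u + 7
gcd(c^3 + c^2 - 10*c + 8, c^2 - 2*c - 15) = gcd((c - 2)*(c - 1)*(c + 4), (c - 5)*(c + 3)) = 1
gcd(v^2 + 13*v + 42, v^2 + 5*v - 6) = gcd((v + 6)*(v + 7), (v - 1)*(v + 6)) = v + 6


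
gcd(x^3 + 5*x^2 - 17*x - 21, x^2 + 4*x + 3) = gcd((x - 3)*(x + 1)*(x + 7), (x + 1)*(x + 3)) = x + 1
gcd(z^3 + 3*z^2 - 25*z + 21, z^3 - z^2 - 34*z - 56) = 1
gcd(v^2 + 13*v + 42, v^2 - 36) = v + 6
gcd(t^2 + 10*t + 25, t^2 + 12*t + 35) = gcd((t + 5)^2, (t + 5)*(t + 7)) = t + 5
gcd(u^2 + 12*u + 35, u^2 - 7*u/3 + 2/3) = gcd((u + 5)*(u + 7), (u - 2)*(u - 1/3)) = 1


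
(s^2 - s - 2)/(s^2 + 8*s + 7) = (s - 2)/(s + 7)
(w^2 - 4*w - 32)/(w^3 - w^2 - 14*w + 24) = (w - 8)/(w^2 - 5*w + 6)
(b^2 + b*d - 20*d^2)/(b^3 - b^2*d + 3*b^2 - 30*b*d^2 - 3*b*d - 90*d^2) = (b - 4*d)/(b^2 - 6*b*d + 3*b - 18*d)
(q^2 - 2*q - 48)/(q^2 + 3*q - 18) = (q - 8)/(q - 3)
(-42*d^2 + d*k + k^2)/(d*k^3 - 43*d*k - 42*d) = (42*d^2 - d*k - k^2)/(d*(-k^3 + 43*k + 42))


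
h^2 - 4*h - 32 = (h - 8)*(h + 4)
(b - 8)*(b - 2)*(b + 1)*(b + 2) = b^4 - 7*b^3 - 12*b^2 + 28*b + 32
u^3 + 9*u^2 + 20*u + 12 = (u + 1)*(u + 2)*(u + 6)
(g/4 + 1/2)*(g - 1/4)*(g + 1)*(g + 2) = g^4/4 + 19*g^3/16 + 27*g^2/16 + g/2 - 1/4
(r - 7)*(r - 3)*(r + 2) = r^3 - 8*r^2 + r + 42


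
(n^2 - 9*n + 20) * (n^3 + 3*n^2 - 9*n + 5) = n^5 - 6*n^4 - 16*n^3 + 146*n^2 - 225*n + 100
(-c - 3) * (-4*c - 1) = 4*c^2 + 13*c + 3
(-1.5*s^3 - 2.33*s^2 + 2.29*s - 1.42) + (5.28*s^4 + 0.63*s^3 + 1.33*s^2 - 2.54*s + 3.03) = 5.28*s^4 - 0.87*s^3 - 1.0*s^2 - 0.25*s + 1.61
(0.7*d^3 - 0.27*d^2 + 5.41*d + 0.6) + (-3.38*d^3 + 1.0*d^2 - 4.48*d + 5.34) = -2.68*d^3 + 0.73*d^2 + 0.93*d + 5.94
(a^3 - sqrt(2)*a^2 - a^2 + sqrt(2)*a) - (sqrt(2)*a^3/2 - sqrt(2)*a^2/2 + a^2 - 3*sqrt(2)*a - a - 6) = -sqrt(2)*a^3/2 + a^3 - 2*a^2 - sqrt(2)*a^2/2 + a + 4*sqrt(2)*a + 6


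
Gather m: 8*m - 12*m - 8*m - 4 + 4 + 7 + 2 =9 - 12*m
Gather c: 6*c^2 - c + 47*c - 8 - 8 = 6*c^2 + 46*c - 16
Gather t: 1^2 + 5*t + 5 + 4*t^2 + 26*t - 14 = 4*t^2 + 31*t - 8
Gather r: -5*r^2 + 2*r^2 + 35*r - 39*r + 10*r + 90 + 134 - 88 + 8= -3*r^2 + 6*r + 144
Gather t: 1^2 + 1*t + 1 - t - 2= 0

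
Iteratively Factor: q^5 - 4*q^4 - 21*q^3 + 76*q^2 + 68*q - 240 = (q - 3)*(q^4 - q^3 - 24*q^2 + 4*q + 80) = (q - 3)*(q - 2)*(q^3 + q^2 - 22*q - 40) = (q - 5)*(q - 3)*(q - 2)*(q^2 + 6*q + 8) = (q - 5)*(q - 3)*(q - 2)*(q + 4)*(q + 2)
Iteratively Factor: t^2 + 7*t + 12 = (t + 3)*(t + 4)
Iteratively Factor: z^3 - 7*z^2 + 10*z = (z - 5)*(z^2 - 2*z) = z*(z - 5)*(z - 2)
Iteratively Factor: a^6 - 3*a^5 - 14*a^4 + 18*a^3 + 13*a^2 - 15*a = (a)*(a^5 - 3*a^4 - 14*a^3 + 18*a^2 + 13*a - 15) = a*(a - 1)*(a^4 - 2*a^3 - 16*a^2 + 2*a + 15) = a*(a - 5)*(a - 1)*(a^3 + 3*a^2 - a - 3) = a*(a - 5)*(a - 1)*(a + 1)*(a^2 + 2*a - 3) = a*(a - 5)*(a - 1)*(a + 1)*(a + 3)*(a - 1)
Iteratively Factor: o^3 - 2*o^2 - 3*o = (o + 1)*(o^2 - 3*o) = o*(o + 1)*(o - 3)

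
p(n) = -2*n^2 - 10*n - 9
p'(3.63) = -24.52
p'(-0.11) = -9.56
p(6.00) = -141.00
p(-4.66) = -5.83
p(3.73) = -74.13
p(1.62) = -30.45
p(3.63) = -71.65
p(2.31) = -42.77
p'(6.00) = -34.00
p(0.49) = -14.38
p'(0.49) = -11.96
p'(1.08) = -14.32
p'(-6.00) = 14.00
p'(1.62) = -16.48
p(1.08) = -22.13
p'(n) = -4*n - 10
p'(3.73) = -24.92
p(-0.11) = -7.92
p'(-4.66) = 8.64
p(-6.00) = -21.00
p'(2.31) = -19.24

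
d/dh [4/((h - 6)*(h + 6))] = -8*h/(h^4 - 72*h^2 + 1296)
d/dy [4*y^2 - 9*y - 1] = 8*y - 9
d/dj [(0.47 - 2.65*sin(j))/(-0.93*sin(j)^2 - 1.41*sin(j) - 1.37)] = (-2.4645*sin(j)^2 + 0.8742*sin(j) + 4.2932)*cos(j)/(0.8649*sin(j)^4 + 2.6226*sin(j)^3 + 4.5363*sin(j)^2 + 3.8634*sin(j) + 1.8769)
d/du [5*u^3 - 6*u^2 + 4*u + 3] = 15*u^2 - 12*u + 4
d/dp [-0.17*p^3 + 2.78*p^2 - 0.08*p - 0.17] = -0.51*p^2 + 5.56*p - 0.08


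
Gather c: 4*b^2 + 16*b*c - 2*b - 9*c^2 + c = 4*b^2 - 2*b - 9*c^2 + c*(16*b + 1)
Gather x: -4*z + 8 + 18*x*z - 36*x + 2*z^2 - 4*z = x*(18*z - 36) + 2*z^2 - 8*z + 8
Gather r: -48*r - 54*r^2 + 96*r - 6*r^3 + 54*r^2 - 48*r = -6*r^3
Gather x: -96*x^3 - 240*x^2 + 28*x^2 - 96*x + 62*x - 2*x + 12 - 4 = -96*x^3 - 212*x^2 - 36*x + 8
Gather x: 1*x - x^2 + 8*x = -x^2 + 9*x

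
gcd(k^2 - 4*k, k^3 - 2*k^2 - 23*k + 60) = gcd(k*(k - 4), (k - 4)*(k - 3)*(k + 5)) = k - 4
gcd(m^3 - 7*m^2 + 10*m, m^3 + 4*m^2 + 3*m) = m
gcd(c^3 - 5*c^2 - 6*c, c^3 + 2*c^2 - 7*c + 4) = 1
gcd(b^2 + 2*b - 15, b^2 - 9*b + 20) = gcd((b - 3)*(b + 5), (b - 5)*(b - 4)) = 1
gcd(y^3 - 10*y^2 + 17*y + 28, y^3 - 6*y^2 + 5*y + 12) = y^2 - 3*y - 4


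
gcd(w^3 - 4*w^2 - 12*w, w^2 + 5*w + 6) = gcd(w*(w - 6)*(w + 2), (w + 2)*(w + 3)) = w + 2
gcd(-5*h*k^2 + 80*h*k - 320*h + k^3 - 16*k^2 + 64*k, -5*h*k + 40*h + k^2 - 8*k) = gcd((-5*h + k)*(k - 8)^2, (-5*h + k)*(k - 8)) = 5*h*k - 40*h - k^2 + 8*k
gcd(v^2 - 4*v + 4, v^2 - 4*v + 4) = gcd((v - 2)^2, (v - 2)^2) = v^2 - 4*v + 4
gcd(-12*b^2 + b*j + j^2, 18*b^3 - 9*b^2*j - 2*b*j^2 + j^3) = 3*b - j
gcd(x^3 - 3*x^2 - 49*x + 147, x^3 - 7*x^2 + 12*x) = x - 3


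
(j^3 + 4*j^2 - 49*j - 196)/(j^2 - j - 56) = (j^2 - 3*j - 28)/(j - 8)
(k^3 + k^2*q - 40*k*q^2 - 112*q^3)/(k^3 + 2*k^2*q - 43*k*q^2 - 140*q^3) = (k + 4*q)/(k + 5*q)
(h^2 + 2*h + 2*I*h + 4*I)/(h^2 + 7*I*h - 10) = (h + 2)/(h + 5*I)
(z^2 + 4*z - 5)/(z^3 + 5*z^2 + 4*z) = (z^2 + 4*z - 5)/(z*(z^2 + 5*z + 4))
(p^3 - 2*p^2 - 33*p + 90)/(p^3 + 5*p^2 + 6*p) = (p^3 - 2*p^2 - 33*p + 90)/(p*(p^2 + 5*p + 6))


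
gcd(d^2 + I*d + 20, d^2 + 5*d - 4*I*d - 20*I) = d - 4*I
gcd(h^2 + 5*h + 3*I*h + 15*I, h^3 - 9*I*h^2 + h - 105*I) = h + 3*I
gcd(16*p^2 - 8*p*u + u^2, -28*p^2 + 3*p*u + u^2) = 4*p - u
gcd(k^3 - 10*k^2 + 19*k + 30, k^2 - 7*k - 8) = k + 1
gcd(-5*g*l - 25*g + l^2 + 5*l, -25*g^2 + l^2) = 5*g - l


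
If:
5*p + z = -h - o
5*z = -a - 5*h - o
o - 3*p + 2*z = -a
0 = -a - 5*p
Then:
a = -20*z/31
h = -21*z/31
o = -30*z/31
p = 4*z/31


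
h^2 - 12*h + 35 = (h - 7)*(h - 5)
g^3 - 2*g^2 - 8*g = g*(g - 4)*(g + 2)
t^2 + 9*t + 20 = (t + 4)*(t + 5)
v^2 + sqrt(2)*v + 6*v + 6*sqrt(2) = (v + 6)*(v + sqrt(2))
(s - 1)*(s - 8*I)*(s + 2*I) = s^3 - s^2 - 6*I*s^2 + 16*s + 6*I*s - 16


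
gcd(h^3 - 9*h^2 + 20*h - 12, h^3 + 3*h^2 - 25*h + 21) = h - 1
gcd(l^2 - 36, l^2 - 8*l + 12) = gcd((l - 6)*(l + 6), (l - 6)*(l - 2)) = l - 6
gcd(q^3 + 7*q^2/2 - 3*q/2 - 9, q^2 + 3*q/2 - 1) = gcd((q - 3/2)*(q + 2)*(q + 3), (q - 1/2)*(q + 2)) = q + 2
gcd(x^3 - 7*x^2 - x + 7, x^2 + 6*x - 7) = x - 1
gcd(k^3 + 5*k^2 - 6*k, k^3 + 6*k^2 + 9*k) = k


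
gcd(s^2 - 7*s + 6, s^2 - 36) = s - 6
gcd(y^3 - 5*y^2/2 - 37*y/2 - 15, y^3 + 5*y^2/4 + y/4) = y + 1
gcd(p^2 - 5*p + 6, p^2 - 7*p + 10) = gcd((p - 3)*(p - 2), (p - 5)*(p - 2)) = p - 2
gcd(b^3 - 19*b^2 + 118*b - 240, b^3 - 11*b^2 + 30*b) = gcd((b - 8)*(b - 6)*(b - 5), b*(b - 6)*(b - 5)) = b^2 - 11*b + 30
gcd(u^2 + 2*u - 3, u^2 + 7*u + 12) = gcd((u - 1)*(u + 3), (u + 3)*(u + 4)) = u + 3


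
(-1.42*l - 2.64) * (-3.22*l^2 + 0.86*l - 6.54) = 4.5724*l^3 + 7.2796*l^2 + 7.0164*l + 17.2656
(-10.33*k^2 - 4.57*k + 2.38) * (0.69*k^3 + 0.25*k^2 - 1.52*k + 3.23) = -7.1277*k^5 - 5.7358*k^4 + 16.2013*k^3 - 25.8245*k^2 - 18.3787*k + 7.6874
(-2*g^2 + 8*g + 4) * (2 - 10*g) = 20*g^3 - 84*g^2 - 24*g + 8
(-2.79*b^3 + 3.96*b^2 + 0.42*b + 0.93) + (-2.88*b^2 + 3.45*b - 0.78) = -2.79*b^3 + 1.08*b^2 + 3.87*b + 0.15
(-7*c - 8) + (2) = -7*c - 6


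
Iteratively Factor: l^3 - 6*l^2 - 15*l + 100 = (l - 5)*(l^2 - l - 20) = (l - 5)*(l + 4)*(l - 5)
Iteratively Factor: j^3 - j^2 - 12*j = (j - 4)*(j^2 + 3*j) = (j - 4)*(j + 3)*(j)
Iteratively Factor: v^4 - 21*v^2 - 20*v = (v)*(v^3 - 21*v - 20) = v*(v - 5)*(v^2 + 5*v + 4) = v*(v - 5)*(v + 4)*(v + 1)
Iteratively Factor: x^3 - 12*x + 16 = (x - 2)*(x^2 + 2*x - 8) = (x - 2)^2*(x + 4)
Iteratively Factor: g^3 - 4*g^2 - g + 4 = (g + 1)*(g^2 - 5*g + 4) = (g - 1)*(g + 1)*(g - 4)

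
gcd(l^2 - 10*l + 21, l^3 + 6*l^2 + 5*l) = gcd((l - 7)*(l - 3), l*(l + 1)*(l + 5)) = 1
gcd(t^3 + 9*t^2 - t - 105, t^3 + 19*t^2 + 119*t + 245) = t^2 + 12*t + 35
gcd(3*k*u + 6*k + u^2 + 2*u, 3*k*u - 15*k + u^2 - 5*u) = 3*k + u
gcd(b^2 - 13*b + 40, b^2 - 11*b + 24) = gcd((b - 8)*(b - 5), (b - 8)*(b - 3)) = b - 8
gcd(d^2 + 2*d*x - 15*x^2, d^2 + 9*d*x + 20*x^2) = d + 5*x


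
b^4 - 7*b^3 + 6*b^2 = b^2*(b - 6)*(b - 1)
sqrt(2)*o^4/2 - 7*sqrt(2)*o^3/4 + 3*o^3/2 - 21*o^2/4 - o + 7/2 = (o - 7/2)*(o - sqrt(2)/2)*(o + sqrt(2))*(sqrt(2)*o/2 + 1)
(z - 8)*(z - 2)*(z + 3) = z^3 - 7*z^2 - 14*z + 48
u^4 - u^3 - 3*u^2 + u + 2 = (u - 2)*(u - 1)*(u + 1)^2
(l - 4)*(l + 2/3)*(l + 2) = l^3 - 4*l^2/3 - 28*l/3 - 16/3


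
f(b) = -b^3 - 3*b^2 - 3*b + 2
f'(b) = -3*b^2 - 6*b - 3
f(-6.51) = 170.28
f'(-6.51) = -91.08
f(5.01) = -214.08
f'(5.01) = -108.36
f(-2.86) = 9.43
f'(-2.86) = -10.38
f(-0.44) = 2.82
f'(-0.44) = -0.94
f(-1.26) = 3.02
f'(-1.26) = -0.20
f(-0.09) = 2.25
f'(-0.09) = -2.48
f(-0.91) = 3.00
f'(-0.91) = -0.02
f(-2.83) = 9.13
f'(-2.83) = -10.05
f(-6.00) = 128.00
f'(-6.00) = -75.00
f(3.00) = -61.00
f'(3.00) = -48.00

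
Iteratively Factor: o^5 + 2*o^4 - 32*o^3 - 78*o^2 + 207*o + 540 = (o + 3)*(o^4 - o^3 - 29*o^2 + 9*o + 180) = (o + 3)^2*(o^3 - 4*o^2 - 17*o + 60) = (o - 3)*(o + 3)^2*(o^2 - o - 20) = (o - 5)*(o - 3)*(o + 3)^2*(o + 4)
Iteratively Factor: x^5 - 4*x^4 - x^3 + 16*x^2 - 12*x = (x - 2)*(x^4 - 2*x^3 - 5*x^2 + 6*x) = x*(x - 2)*(x^3 - 2*x^2 - 5*x + 6) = x*(x - 2)*(x + 2)*(x^2 - 4*x + 3) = x*(x - 3)*(x - 2)*(x + 2)*(x - 1)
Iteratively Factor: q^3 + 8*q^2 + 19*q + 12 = (q + 1)*(q^2 + 7*q + 12) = (q + 1)*(q + 3)*(q + 4)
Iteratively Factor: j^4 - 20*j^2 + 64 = (j + 2)*(j^3 - 2*j^2 - 16*j + 32) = (j + 2)*(j + 4)*(j^2 - 6*j + 8) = (j - 2)*(j + 2)*(j + 4)*(j - 4)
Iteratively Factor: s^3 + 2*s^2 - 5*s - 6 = (s + 1)*(s^2 + s - 6) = (s - 2)*(s + 1)*(s + 3)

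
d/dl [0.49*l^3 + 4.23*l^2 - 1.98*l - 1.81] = 1.47*l^2 + 8.46*l - 1.98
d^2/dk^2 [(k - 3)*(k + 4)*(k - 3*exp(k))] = -3*k^2*exp(k) - 15*k*exp(k) + 6*k + 24*exp(k) + 2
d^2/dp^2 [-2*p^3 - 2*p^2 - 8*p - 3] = -12*p - 4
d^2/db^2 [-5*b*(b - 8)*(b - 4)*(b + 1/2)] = -60*b^2 + 345*b - 260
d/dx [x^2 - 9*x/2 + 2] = 2*x - 9/2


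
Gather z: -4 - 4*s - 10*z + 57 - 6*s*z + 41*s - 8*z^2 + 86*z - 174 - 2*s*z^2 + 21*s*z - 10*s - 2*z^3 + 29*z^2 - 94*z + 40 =27*s - 2*z^3 + z^2*(21 - 2*s) + z*(15*s - 18) - 81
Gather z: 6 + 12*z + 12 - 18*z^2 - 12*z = 18 - 18*z^2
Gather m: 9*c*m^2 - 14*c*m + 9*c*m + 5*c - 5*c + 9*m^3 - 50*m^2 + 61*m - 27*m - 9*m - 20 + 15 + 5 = 9*m^3 + m^2*(9*c - 50) + m*(25 - 5*c)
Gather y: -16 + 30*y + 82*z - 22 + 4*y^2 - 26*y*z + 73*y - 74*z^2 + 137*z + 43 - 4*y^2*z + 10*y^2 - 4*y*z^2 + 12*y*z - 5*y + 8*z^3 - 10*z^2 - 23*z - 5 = y^2*(14 - 4*z) + y*(-4*z^2 - 14*z + 98) + 8*z^3 - 84*z^2 + 196*z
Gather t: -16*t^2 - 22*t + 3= -16*t^2 - 22*t + 3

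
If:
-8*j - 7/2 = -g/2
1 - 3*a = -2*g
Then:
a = 32*j/3 + 5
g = 16*j + 7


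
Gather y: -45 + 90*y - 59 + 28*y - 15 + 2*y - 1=120*y - 120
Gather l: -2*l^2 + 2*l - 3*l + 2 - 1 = -2*l^2 - l + 1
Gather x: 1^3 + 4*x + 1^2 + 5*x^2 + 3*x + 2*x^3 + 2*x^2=2*x^3 + 7*x^2 + 7*x + 2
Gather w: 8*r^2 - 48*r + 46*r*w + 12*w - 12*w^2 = 8*r^2 - 48*r - 12*w^2 + w*(46*r + 12)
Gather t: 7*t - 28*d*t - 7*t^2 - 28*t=-7*t^2 + t*(-28*d - 21)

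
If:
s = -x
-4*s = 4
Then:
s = -1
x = 1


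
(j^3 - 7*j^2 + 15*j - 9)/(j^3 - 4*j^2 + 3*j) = (j - 3)/j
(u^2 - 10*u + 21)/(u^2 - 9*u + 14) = (u - 3)/(u - 2)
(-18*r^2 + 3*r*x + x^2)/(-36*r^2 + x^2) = (-3*r + x)/(-6*r + x)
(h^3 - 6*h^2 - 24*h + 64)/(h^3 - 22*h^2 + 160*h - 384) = (h^2 + 2*h - 8)/(h^2 - 14*h + 48)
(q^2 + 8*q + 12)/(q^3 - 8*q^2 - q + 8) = (q^2 + 8*q + 12)/(q^3 - 8*q^2 - q + 8)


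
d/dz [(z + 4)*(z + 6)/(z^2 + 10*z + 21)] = 6*(-z - 5)/(z^4 + 20*z^3 + 142*z^2 + 420*z + 441)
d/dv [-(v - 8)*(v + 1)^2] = 3*(5 - v)*(v + 1)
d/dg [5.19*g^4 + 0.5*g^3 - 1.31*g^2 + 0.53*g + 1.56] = 20.76*g^3 + 1.5*g^2 - 2.62*g + 0.53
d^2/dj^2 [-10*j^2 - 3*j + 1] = -20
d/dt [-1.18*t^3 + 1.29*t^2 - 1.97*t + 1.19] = -3.54*t^2 + 2.58*t - 1.97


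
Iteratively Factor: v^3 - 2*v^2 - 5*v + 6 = (v - 3)*(v^2 + v - 2) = (v - 3)*(v - 1)*(v + 2)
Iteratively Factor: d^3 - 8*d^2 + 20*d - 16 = (d - 2)*(d^2 - 6*d + 8) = (d - 2)^2*(d - 4)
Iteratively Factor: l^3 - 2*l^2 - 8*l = (l)*(l^2 - 2*l - 8) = l*(l + 2)*(l - 4)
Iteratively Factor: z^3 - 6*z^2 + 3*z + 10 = (z - 2)*(z^2 - 4*z - 5) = (z - 2)*(z + 1)*(z - 5)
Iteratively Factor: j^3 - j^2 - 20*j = (j)*(j^2 - j - 20) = j*(j + 4)*(j - 5)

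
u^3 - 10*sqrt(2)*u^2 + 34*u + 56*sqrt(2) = (u - 7*sqrt(2))*(u - 4*sqrt(2))*(u + sqrt(2))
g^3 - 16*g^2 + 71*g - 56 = (g - 8)*(g - 7)*(g - 1)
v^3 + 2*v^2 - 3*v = v*(v - 1)*(v + 3)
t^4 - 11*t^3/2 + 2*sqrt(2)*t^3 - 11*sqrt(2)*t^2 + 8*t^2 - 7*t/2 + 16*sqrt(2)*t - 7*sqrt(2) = (t - 7/2)*(t - 1)^2*(t + 2*sqrt(2))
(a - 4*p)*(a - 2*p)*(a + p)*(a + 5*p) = a^4 - 23*a^2*p^2 + 18*a*p^3 + 40*p^4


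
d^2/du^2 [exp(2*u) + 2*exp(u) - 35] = (4*exp(u) + 2)*exp(u)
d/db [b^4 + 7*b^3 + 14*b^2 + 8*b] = 4*b^3 + 21*b^2 + 28*b + 8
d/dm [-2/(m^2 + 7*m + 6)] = 2*(2*m + 7)/(m^2 + 7*m + 6)^2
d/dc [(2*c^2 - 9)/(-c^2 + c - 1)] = (2*c^2 - 22*c + 9)/(c^4 - 2*c^3 + 3*c^2 - 2*c + 1)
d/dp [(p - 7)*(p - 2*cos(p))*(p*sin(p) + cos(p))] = p*(p - 7)*(p - 2*cos(p))*cos(p) + (p - 7)*(p*sin(p) + cos(p))*(2*sin(p) + 1) + (p - 2*cos(p))*(p*sin(p) + cos(p))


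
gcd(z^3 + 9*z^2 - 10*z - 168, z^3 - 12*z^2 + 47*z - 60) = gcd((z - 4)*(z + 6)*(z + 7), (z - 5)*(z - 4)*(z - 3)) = z - 4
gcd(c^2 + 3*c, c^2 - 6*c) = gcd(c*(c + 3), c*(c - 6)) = c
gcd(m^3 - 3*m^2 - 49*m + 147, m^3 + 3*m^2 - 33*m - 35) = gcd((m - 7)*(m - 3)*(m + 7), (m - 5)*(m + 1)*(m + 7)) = m + 7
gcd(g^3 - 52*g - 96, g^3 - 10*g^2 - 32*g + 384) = g^2 - 2*g - 48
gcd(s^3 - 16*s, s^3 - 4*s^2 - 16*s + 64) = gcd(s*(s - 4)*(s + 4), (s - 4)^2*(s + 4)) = s^2 - 16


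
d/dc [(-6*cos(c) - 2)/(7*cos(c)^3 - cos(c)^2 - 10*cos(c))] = 4*(-21*cos(c)^3 - 9*cos(c)^2 + cos(c) + 5)*sin(c)/((7*sin(c)^2 + cos(c) + 3)^2*cos(c)^2)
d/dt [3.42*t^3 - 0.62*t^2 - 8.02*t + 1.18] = 10.26*t^2 - 1.24*t - 8.02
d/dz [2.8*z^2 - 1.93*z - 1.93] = 5.6*z - 1.93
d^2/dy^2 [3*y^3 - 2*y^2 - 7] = 18*y - 4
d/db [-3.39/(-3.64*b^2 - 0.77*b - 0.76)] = (-24.6792*b - 2.6103)/(3.64*b^2 + 0.77*b + 0.76)^2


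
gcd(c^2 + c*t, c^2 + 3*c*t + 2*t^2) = c + t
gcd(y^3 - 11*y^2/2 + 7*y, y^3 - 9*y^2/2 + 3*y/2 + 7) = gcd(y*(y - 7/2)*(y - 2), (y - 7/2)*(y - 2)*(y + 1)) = y^2 - 11*y/2 + 7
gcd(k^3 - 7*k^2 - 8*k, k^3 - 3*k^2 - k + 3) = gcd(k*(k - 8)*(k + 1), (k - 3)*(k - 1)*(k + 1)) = k + 1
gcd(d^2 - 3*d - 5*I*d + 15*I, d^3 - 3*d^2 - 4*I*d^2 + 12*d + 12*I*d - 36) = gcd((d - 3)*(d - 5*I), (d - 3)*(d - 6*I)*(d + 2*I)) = d - 3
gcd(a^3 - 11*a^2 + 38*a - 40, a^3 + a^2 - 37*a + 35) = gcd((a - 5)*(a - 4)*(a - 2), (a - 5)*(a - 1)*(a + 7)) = a - 5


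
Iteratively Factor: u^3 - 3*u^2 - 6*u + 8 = (u - 1)*(u^2 - 2*u - 8) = (u - 4)*(u - 1)*(u + 2)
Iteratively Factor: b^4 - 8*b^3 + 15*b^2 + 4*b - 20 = (b - 2)*(b^3 - 6*b^2 + 3*b + 10) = (b - 2)*(b + 1)*(b^2 - 7*b + 10) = (b - 2)^2*(b + 1)*(b - 5)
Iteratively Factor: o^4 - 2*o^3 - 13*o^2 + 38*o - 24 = (o + 4)*(o^3 - 6*o^2 + 11*o - 6) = (o - 2)*(o + 4)*(o^2 - 4*o + 3) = (o - 2)*(o - 1)*(o + 4)*(o - 3)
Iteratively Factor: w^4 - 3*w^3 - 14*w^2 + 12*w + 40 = (w + 2)*(w^3 - 5*w^2 - 4*w + 20) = (w + 2)^2*(w^2 - 7*w + 10) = (w - 5)*(w + 2)^2*(w - 2)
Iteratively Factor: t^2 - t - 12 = (t - 4)*(t + 3)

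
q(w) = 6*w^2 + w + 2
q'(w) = 12*w + 1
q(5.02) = 158.22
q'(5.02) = 61.24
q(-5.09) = 152.36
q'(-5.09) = -60.08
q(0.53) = 4.22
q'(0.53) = 7.36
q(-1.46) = 13.33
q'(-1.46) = -16.52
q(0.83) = 6.96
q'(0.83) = 10.96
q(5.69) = 201.95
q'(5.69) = 69.28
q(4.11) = 107.46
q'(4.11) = 50.32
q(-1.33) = 11.28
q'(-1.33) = -14.96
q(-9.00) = 479.00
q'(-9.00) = -107.00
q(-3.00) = 53.00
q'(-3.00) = -35.00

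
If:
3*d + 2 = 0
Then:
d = -2/3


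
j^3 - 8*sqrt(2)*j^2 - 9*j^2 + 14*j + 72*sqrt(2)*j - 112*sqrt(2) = (j - 7)*(j - 2)*(j - 8*sqrt(2))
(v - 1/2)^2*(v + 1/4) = v^3 - 3*v^2/4 + 1/16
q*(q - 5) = q^2 - 5*q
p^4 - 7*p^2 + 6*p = p*(p - 2)*(p - 1)*(p + 3)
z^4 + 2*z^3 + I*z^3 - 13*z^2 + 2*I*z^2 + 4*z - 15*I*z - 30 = (z - 3)*(z + 5)*(z - I)*(z + 2*I)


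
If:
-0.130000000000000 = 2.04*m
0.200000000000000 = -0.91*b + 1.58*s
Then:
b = 1.73626373626374*s - 0.21978021978022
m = -0.06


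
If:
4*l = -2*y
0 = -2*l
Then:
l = 0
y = 0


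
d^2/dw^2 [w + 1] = 0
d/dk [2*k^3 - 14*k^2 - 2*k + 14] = 6*k^2 - 28*k - 2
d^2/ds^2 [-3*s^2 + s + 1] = -6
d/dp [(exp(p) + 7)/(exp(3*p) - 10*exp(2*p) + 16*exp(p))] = (-2*exp(3*p) - 11*exp(2*p) + 140*exp(p) - 112)*exp(-p)/(exp(4*p) - 20*exp(3*p) + 132*exp(2*p) - 320*exp(p) + 256)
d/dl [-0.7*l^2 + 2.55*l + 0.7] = 2.55 - 1.4*l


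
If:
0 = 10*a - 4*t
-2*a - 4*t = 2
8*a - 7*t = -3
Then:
No Solution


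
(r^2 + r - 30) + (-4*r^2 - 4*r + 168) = -3*r^2 - 3*r + 138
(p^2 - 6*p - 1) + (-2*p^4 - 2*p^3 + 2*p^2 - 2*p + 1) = -2*p^4 - 2*p^3 + 3*p^2 - 8*p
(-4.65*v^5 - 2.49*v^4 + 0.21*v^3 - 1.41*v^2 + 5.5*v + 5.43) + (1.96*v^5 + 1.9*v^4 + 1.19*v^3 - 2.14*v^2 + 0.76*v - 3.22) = -2.69*v^5 - 0.59*v^4 + 1.4*v^3 - 3.55*v^2 + 6.26*v + 2.21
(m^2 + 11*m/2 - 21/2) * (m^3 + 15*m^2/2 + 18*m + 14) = m^5 + 13*m^4 + 195*m^3/4 + 137*m^2/4 - 112*m - 147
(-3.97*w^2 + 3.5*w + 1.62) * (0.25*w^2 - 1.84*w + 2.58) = -0.9925*w^4 + 8.1798*w^3 - 16.2776*w^2 + 6.0492*w + 4.1796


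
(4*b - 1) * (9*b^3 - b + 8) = 36*b^4 - 9*b^3 - 4*b^2 + 33*b - 8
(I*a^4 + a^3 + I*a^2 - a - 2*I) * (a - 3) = I*a^5 + a^4 - 3*I*a^4 - 3*a^3 + I*a^3 - a^2 - 3*I*a^2 + 3*a - 2*I*a + 6*I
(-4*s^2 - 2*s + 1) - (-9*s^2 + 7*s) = 5*s^2 - 9*s + 1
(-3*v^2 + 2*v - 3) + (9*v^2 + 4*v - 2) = 6*v^2 + 6*v - 5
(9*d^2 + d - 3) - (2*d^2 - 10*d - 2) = 7*d^2 + 11*d - 1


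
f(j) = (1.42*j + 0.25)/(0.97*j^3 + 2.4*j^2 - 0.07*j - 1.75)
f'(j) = (1.42*j + 0.25)*(-2.91*j^2 - 4.8*j + 0.07)/(0.97*j^3 + 2.4*j^2 - 0.07*j - 1.75)^2 + 1.42/(0.97*j^3 + 2.4*j^2 - 0.07*j - 1.75)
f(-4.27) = 0.18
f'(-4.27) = 0.13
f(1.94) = 0.21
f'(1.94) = -0.20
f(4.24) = 0.05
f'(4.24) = -0.02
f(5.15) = 0.04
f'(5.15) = -0.01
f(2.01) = 0.20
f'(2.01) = -0.18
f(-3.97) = 0.22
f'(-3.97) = 0.18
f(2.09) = 0.18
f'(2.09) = -0.16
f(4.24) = 0.05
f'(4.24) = -0.02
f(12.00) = 0.01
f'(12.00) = -0.00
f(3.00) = 0.10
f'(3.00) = -0.06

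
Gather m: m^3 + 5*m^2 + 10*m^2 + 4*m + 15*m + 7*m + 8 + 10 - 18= m^3 + 15*m^2 + 26*m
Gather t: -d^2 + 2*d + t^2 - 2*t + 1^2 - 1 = -d^2 + 2*d + t^2 - 2*t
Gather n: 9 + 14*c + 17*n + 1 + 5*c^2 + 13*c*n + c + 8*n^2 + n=5*c^2 + 15*c + 8*n^2 + n*(13*c + 18) + 10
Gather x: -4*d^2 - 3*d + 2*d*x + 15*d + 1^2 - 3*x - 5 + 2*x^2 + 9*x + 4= -4*d^2 + 12*d + 2*x^2 + x*(2*d + 6)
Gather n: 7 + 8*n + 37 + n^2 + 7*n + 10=n^2 + 15*n + 54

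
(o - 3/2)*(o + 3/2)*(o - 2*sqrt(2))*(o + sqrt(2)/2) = o^4 - 3*sqrt(2)*o^3/2 - 17*o^2/4 + 27*sqrt(2)*o/8 + 9/2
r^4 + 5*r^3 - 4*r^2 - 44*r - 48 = (r - 3)*(r + 2)^2*(r + 4)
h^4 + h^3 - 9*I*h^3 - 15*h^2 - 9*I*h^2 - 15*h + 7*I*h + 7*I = (h + 1)*(h - 7*I)*(h - I)^2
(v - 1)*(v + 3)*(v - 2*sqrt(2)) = v^3 - 2*sqrt(2)*v^2 + 2*v^2 - 4*sqrt(2)*v - 3*v + 6*sqrt(2)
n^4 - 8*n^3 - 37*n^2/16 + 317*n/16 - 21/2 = (n - 8)*(n - 1)*(n - 3/4)*(n + 7/4)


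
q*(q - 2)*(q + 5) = q^3 + 3*q^2 - 10*q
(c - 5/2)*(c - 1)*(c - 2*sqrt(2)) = c^3 - 7*c^2/2 - 2*sqrt(2)*c^2 + 5*c/2 + 7*sqrt(2)*c - 5*sqrt(2)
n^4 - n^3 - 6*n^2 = n^2*(n - 3)*(n + 2)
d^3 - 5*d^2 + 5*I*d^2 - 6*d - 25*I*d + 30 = (d - 5)*(d + 2*I)*(d + 3*I)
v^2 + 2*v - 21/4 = (v - 3/2)*(v + 7/2)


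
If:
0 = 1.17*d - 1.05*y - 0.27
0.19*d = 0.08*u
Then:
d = 0.897435897435897*y + 0.230769230769231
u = 2.13141025641026*y + 0.548076923076923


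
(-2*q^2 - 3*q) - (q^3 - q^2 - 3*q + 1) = -q^3 - q^2 - 1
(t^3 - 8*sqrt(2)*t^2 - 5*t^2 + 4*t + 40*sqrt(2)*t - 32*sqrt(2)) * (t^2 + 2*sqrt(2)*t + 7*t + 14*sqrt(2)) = t^5 - 6*sqrt(2)*t^4 + 2*t^4 - 63*t^3 - 12*sqrt(2)*t^3 - 36*t^2 + 186*sqrt(2)*t^2 - 168*sqrt(2)*t + 992*t - 896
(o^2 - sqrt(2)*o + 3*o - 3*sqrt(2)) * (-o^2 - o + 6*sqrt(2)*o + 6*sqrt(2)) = -o^4 - 4*o^3 + 7*sqrt(2)*o^3 - 15*o^2 + 28*sqrt(2)*o^2 - 48*o + 21*sqrt(2)*o - 36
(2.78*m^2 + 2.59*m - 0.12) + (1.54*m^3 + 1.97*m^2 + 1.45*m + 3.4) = 1.54*m^3 + 4.75*m^2 + 4.04*m + 3.28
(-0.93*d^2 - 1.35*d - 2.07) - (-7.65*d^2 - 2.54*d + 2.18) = 6.72*d^2 + 1.19*d - 4.25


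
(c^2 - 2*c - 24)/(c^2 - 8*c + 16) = (c^2 - 2*c - 24)/(c^2 - 8*c + 16)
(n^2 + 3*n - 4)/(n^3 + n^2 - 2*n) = (n + 4)/(n*(n + 2))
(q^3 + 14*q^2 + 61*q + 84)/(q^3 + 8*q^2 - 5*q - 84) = (q + 3)/(q - 3)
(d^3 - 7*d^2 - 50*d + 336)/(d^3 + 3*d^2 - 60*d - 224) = (d - 6)/(d + 4)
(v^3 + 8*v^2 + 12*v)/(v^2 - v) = (v^2 + 8*v + 12)/(v - 1)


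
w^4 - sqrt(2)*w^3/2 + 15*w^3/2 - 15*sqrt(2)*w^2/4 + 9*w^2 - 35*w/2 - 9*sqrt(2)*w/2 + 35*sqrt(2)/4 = (w - 1)*(w + 7/2)*(w + 5)*(w - sqrt(2)/2)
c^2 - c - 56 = (c - 8)*(c + 7)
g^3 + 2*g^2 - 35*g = g*(g - 5)*(g + 7)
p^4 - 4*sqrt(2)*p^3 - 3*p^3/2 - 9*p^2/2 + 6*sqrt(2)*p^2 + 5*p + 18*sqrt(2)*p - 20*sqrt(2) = (p - 5/2)*(p - 1)*(p + 2)*(p - 4*sqrt(2))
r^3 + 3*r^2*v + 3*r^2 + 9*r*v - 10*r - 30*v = (r - 2)*(r + 5)*(r + 3*v)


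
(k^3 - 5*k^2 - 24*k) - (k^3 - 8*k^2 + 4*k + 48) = 3*k^2 - 28*k - 48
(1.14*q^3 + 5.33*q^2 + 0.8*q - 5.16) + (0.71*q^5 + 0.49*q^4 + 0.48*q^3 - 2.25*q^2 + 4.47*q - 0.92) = 0.71*q^5 + 0.49*q^4 + 1.62*q^3 + 3.08*q^2 + 5.27*q - 6.08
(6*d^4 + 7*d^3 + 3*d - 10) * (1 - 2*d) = -12*d^5 - 8*d^4 + 7*d^3 - 6*d^2 + 23*d - 10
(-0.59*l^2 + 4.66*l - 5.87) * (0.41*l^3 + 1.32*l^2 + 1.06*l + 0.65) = -0.2419*l^5 + 1.1318*l^4 + 3.1191*l^3 - 3.1923*l^2 - 3.1932*l - 3.8155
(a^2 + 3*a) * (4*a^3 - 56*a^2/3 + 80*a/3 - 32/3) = 4*a^5 - 20*a^4/3 - 88*a^3/3 + 208*a^2/3 - 32*a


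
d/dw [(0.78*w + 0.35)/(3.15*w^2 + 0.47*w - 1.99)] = (2.457*w^2 + 0.3666*w - (0.78*w + 0.35)*(6.3*w + 0.47) - 1.5522)/(3.15*w^2 + 0.47*w - 1.99)^2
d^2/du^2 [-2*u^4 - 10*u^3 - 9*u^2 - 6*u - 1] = -24*u^2 - 60*u - 18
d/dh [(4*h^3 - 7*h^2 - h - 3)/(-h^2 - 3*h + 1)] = 2*(-2*h^4 - 12*h^3 + 16*h^2 - 10*h - 5)/(h^4 + 6*h^3 + 7*h^2 - 6*h + 1)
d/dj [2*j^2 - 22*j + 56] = 4*j - 22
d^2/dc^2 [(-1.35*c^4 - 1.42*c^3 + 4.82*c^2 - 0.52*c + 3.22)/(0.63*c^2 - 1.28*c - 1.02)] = (-1.07163*c^6 + 6.53184*c^5 - 8.06598*c^4 - 27.31808*c^3 - 1.726092*c^2 - 26.448768*c + 26.07692)/(0.250047*c^6 - 1.524096*c^5 + 1.882062*c^4 + 2.838016*c^3 - 3.047148*c^2 - 3.995136*c - 1.061208)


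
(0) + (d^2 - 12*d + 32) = d^2 - 12*d + 32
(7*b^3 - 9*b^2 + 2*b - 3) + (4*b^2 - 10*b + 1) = 7*b^3 - 5*b^2 - 8*b - 2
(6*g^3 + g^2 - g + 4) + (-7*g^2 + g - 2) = 6*g^3 - 6*g^2 + 2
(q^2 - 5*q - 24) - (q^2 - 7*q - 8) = 2*q - 16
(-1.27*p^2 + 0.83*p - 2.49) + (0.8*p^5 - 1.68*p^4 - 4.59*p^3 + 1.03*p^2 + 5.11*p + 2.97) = 0.8*p^5 - 1.68*p^4 - 4.59*p^3 - 0.24*p^2 + 5.94*p + 0.48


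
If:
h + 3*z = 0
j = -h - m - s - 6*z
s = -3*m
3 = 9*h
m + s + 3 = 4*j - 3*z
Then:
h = 1/3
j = 3/5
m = 2/15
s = -2/5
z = -1/9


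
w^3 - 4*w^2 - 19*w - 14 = (w - 7)*(w + 1)*(w + 2)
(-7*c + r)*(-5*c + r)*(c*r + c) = 35*c^3*r + 35*c^3 - 12*c^2*r^2 - 12*c^2*r + c*r^3 + c*r^2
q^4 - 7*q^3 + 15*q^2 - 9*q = q*(q - 3)^2*(q - 1)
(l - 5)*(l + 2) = l^2 - 3*l - 10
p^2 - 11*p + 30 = (p - 6)*(p - 5)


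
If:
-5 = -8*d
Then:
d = 5/8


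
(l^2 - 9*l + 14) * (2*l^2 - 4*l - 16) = 2*l^4 - 22*l^3 + 48*l^2 + 88*l - 224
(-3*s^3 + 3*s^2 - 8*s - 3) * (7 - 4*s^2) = 12*s^5 - 12*s^4 + 11*s^3 + 33*s^2 - 56*s - 21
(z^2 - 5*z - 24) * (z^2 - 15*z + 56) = z^4 - 20*z^3 + 107*z^2 + 80*z - 1344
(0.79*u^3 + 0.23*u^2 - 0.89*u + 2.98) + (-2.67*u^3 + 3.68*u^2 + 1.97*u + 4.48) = -1.88*u^3 + 3.91*u^2 + 1.08*u + 7.46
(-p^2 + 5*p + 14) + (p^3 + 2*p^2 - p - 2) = p^3 + p^2 + 4*p + 12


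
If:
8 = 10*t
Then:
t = 4/5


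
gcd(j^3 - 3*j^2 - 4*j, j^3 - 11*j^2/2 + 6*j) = j^2 - 4*j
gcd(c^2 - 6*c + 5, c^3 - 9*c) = 1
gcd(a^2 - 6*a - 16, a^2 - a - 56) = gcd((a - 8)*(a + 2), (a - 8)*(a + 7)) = a - 8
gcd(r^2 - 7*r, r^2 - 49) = r - 7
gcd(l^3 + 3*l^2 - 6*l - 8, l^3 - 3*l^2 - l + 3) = l + 1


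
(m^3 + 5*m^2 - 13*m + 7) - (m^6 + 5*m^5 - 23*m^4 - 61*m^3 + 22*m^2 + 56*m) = -m^6 - 5*m^5 + 23*m^4 + 62*m^3 - 17*m^2 - 69*m + 7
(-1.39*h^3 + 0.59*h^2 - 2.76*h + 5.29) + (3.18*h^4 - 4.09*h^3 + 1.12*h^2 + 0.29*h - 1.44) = 3.18*h^4 - 5.48*h^3 + 1.71*h^2 - 2.47*h + 3.85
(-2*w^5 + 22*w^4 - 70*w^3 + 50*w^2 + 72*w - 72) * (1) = -2*w^5 + 22*w^4 - 70*w^3 + 50*w^2 + 72*w - 72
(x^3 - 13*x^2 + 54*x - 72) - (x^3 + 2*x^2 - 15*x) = -15*x^2 + 69*x - 72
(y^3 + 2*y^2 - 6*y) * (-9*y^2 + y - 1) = -9*y^5 - 17*y^4 + 55*y^3 - 8*y^2 + 6*y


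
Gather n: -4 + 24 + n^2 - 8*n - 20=n^2 - 8*n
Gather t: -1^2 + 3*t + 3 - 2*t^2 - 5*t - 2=-2*t^2 - 2*t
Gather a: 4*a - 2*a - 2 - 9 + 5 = 2*a - 6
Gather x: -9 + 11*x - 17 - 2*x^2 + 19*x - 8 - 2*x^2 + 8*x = -4*x^2 + 38*x - 34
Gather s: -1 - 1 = -2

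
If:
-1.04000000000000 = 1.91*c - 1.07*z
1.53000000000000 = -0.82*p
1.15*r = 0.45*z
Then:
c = 0.56020942408377*z - 0.544502617801047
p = -1.87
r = 0.391304347826087*z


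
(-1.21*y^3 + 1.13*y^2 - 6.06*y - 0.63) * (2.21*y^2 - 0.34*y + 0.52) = -2.6741*y^5 + 2.9087*y^4 - 14.406*y^3 + 1.2557*y^2 - 2.937*y - 0.3276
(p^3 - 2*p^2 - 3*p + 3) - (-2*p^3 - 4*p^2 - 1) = 3*p^3 + 2*p^2 - 3*p + 4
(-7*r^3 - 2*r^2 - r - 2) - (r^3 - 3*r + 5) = -8*r^3 - 2*r^2 + 2*r - 7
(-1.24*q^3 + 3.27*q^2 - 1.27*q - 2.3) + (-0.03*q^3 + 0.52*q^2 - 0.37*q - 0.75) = -1.27*q^3 + 3.79*q^2 - 1.64*q - 3.05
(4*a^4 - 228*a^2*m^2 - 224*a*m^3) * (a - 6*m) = 4*a^5 - 24*a^4*m - 228*a^3*m^2 + 1144*a^2*m^3 + 1344*a*m^4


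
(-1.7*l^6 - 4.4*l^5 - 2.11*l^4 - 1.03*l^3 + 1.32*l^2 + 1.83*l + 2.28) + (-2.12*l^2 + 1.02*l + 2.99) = -1.7*l^6 - 4.4*l^5 - 2.11*l^4 - 1.03*l^3 - 0.8*l^2 + 2.85*l + 5.27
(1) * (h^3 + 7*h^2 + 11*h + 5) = h^3 + 7*h^2 + 11*h + 5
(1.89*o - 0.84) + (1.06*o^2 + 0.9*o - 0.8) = 1.06*o^2 + 2.79*o - 1.64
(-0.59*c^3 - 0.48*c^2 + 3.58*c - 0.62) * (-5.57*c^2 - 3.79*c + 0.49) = 3.2863*c^5 + 4.9097*c^4 - 18.4105*c^3 - 10.35*c^2 + 4.104*c - 0.3038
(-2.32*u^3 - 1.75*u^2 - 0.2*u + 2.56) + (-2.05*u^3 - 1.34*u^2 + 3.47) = -4.37*u^3 - 3.09*u^2 - 0.2*u + 6.03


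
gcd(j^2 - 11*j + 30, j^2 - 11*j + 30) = j^2 - 11*j + 30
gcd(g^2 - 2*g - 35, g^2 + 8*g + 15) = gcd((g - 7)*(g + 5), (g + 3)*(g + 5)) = g + 5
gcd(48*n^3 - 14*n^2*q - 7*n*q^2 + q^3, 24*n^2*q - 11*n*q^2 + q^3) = -8*n + q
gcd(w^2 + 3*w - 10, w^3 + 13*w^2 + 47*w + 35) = w + 5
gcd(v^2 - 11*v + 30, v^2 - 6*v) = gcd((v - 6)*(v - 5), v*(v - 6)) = v - 6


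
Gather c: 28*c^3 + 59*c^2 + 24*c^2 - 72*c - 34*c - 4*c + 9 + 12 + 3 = 28*c^3 + 83*c^2 - 110*c + 24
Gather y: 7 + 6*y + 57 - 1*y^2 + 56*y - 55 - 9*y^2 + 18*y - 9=-10*y^2 + 80*y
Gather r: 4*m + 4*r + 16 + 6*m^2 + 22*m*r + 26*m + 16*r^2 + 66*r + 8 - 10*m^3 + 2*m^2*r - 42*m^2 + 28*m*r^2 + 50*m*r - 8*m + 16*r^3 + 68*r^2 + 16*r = -10*m^3 - 36*m^2 + 22*m + 16*r^3 + r^2*(28*m + 84) + r*(2*m^2 + 72*m + 86) + 24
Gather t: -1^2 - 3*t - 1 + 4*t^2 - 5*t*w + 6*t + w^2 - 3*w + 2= 4*t^2 + t*(3 - 5*w) + w^2 - 3*w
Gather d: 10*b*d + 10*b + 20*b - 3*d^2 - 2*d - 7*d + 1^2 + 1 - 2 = 30*b - 3*d^2 + d*(10*b - 9)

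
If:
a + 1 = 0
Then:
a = -1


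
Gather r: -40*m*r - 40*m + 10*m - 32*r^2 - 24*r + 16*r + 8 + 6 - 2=-30*m - 32*r^2 + r*(-40*m - 8) + 12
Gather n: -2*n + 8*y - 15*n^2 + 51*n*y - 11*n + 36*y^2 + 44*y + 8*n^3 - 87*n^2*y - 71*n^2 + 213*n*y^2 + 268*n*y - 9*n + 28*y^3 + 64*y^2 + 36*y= 8*n^3 + n^2*(-87*y - 86) + n*(213*y^2 + 319*y - 22) + 28*y^3 + 100*y^2 + 88*y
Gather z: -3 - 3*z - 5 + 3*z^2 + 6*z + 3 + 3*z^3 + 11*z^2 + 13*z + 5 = 3*z^3 + 14*z^2 + 16*z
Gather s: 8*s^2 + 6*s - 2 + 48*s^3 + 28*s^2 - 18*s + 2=48*s^3 + 36*s^2 - 12*s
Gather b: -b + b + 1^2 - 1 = 0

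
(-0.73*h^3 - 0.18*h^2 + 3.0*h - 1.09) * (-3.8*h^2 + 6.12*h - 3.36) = 2.774*h^5 - 3.7836*h^4 - 10.0488*h^3 + 23.1068*h^2 - 16.7508*h + 3.6624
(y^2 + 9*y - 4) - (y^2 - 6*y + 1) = 15*y - 5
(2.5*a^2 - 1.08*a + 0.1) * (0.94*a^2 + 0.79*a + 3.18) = 2.35*a^4 + 0.9598*a^3 + 7.1908*a^2 - 3.3554*a + 0.318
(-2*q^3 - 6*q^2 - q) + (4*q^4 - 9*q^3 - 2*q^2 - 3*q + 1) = 4*q^4 - 11*q^3 - 8*q^2 - 4*q + 1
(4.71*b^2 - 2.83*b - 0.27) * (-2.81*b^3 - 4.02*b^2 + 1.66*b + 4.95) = -13.2351*b^5 - 10.9819*b^4 + 19.9539*b^3 + 19.7021*b^2 - 14.4567*b - 1.3365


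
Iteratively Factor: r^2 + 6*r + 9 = (r + 3)*(r + 3)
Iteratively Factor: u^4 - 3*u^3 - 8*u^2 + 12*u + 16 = (u + 1)*(u^3 - 4*u^2 - 4*u + 16) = (u - 4)*(u + 1)*(u^2 - 4) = (u - 4)*(u - 2)*(u + 1)*(u + 2)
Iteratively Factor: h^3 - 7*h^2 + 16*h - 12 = (h - 2)*(h^2 - 5*h + 6) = (h - 2)^2*(h - 3)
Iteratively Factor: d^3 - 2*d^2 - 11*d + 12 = (d - 4)*(d^2 + 2*d - 3) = (d - 4)*(d + 3)*(d - 1)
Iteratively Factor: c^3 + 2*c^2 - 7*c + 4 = (c + 4)*(c^2 - 2*c + 1) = (c - 1)*(c + 4)*(c - 1)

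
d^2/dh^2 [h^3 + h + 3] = 6*h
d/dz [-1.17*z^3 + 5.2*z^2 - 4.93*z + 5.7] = -3.51*z^2 + 10.4*z - 4.93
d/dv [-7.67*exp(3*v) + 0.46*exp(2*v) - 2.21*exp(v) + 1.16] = (-23.01*exp(2*v) + 0.92*exp(v) - 2.21)*exp(v)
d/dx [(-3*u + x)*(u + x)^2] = (-5*u + 3*x)*(u + x)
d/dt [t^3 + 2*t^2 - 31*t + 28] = 3*t^2 + 4*t - 31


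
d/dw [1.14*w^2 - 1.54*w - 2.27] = 2.28*w - 1.54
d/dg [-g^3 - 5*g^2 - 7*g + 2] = -3*g^2 - 10*g - 7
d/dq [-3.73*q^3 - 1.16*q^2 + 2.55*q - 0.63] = -11.19*q^2 - 2.32*q + 2.55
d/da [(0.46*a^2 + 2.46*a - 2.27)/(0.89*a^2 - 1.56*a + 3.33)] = (-2.907*a^2 + 7.1042*a + 4.6506)/(0.7921*a^4 - 2.7768*a^3 + 8.361*a^2 - 10.3896*a + 11.0889)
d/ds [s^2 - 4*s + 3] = 2*s - 4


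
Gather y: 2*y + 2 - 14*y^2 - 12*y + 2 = -14*y^2 - 10*y + 4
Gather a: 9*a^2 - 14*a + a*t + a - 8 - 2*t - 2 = 9*a^2 + a*(t - 13) - 2*t - 10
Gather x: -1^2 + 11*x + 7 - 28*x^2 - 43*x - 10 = -28*x^2 - 32*x - 4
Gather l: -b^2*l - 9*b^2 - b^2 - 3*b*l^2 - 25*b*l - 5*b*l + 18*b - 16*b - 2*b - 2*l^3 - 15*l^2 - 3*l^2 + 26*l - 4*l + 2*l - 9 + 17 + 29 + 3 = -10*b^2 - 2*l^3 + l^2*(-3*b - 18) + l*(-b^2 - 30*b + 24) + 40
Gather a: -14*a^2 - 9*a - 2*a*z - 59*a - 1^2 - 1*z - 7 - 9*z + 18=-14*a^2 + a*(-2*z - 68) - 10*z + 10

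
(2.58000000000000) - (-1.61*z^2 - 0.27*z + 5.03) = 1.61*z^2 + 0.27*z - 2.45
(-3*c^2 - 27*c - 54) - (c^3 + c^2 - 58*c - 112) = -c^3 - 4*c^2 + 31*c + 58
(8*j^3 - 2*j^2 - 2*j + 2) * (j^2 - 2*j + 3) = 8*j^5 - 18*j^4 + 26*j^3 - 10*j + 6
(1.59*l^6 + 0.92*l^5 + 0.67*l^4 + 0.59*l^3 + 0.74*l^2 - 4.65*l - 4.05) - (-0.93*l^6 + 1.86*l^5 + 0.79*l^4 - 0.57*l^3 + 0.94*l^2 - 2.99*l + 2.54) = 2.52*l^6 - 0.94*l^5 - 0.12*l^4 + 1.16*l^3 - 0.2*l^2 - 1.66*l - 6.59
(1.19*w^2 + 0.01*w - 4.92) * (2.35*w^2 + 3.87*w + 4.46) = 2.7965*w^4 + 4.6288*w^3 - 6.2159*w^2 - 18.9958*w - 21.9432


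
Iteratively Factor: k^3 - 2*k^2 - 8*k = (k - 4)*(k^2 + 2*k) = (k - 4)*(k + 2)*(k)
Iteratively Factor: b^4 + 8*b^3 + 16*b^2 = (b)*(b^3 + 8*b^2 + 16*b) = b*(b + 4)*(b^2 + 4*b) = b^2*(b + 4)*(b + 4)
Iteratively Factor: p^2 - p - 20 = (p - 5)*(p + 4)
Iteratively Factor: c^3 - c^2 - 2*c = (c - 2)*(c^2 + c) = c*(c - 2)*(c + 1)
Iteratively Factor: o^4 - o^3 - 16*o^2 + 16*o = (o + 4)*(o^3 - 5*o^2 + 4*o) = (o - 4)*(o + 4)*(o^2 - o) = o*(o - 4)*(o + 4)*(o - 1)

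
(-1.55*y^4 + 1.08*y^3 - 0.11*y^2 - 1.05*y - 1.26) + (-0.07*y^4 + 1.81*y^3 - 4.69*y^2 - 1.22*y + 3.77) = -1.62*y^4 + 2.89*y^3 - 4.8*y^2 - 2.27*y + 2.51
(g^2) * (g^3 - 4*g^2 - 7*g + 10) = g^5 - 4*g^4 - 7*g^3 + 10*g^2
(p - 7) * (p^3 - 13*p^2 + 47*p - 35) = p^4 - 20*p^3 + 138*p^2 - 364*p + 245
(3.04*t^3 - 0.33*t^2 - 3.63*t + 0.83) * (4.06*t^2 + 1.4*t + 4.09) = 12.3424*t^5 + 2.9162*t^4 - 2.7662*t^3 - 3.0619*t^2 - 13.6847*t + 3.3947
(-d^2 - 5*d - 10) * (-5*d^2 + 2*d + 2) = 5*d^4 + 23*d^3 + 38*d^2 - 30*d - 20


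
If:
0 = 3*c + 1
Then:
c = -1/3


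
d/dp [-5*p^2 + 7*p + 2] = 7 - 10*p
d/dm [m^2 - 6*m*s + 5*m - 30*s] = 2*m - 6*s + 5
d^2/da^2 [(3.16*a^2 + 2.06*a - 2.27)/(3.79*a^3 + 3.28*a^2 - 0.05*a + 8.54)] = (90.7811120000001*a^6 + 177.540276*a^5 - 234.035532*a^4 - 1837.25774*a^3 - 1475.143122*a^2 + 96.84834*a + 589.84645)/(54.439939*a^9 + 141.342744*a^8 + 120.168393*a^7 + 399.566434*a^6 + 635.389353*a^5 + 265.944828*a^4 + 820.828807*a^3 + 717.710994*a^2 - 10.93974*a + 622.835864)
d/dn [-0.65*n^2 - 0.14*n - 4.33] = -1.3*n - 0.14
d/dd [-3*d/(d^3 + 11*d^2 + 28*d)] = 3*(2*d + 11)/(d^2 + 11*d + 28)^2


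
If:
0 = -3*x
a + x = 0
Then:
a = 0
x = 0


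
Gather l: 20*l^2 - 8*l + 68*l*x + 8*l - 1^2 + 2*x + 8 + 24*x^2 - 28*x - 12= 20*l^2 + 68*l*x + 24*x^2 - 26*x - 5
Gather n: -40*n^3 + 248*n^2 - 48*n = -40*n^3 + 248*n^2 - 48*n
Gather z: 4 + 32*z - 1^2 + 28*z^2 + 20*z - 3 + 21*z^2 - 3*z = 49*z^2 + 49*z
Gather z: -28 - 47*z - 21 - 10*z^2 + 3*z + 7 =-10*z^2 - 44*z - 42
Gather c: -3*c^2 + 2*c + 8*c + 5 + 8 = -3*c^2 + 10*c + 13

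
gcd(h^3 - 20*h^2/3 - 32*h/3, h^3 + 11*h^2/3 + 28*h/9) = h^2 + 4*h/3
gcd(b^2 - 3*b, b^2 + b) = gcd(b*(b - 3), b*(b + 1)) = b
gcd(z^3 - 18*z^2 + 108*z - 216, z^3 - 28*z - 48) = z - 6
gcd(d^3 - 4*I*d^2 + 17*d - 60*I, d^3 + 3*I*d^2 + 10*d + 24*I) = d^2 + I*d + 12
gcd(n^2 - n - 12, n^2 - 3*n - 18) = n + 3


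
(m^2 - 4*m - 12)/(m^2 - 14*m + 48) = (m + 2)/(m - 8)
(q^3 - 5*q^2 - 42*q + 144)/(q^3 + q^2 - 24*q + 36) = (q - 8)/(q - 2)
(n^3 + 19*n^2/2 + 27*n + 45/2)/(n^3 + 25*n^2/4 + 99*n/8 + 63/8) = 4*(n + 5)/(4*n + 7)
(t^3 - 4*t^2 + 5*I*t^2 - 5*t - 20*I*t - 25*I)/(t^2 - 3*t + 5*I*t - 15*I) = (t^2 - 4*t - 5)/(t - 3)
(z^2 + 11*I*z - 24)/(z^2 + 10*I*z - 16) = (z + 3*I)/(z + 2*I)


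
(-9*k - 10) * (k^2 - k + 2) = -9*k^3 - k^2 - 8*k - 20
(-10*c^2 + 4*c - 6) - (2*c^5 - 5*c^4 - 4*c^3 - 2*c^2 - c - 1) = -2*c^5 + 5*c^4 + 4*c^3 - 8*c^2 + 5*c - 5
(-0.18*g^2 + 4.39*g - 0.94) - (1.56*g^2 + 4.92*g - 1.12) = -1.74*g^2 - 0.53*g + 0.18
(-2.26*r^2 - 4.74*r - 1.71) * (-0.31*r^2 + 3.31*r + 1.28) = 0.7006*r^4 - 6.0112*r^3 - 18.0521*r^2 - 11.7273*r - 2.1888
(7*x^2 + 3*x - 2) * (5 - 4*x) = -28*x^3 + 23*x^2 + 23*x - 10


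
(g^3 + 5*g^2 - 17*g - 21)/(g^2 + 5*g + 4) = (g^2 + 4*g - 21)/(g + 4)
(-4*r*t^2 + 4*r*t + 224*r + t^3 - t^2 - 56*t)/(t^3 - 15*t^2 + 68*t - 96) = (-4*r*t - 28*r + t^2 + 7*t)/(t^2 - 7*t + 12)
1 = 1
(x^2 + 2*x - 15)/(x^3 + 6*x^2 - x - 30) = (x - 3)/(x^2 + x - 6)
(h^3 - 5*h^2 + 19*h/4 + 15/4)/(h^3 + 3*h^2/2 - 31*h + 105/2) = (h + 1/2)/(h + 7)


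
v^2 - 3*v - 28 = (v - 7)*(v + 4)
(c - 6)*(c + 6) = c^2 - 36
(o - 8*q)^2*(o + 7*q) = o^3 - 9*o^2*q - 48*o*q^2 + 448*q^3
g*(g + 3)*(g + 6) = g^3 + 9*g^2 + 18*g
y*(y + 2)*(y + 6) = y^3 + 8*y^2 + 12*y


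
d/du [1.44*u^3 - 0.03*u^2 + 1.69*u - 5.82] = 4.32*u^2 - 0.06*u + 1.69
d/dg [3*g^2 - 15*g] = 6*g - 15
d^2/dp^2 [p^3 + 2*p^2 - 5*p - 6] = 6*p + 4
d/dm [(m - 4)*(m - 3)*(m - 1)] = 3*m^2 - 16*m + 19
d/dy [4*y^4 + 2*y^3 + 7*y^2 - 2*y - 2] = 16*y^3 + 6*y^2 + 14*y - 2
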